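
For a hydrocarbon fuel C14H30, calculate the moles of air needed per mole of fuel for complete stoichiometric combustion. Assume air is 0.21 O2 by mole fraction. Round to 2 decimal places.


Balanced combustion: C14H30 + 21.5 O2 -> 14 CO2 + 15 H2O
O2 needed = C + H/4 = 14 + 30/4 = 21.50 moles
Air moles = O2 / 0.21 = 21.50 / 0.21 = 102.38 moles air


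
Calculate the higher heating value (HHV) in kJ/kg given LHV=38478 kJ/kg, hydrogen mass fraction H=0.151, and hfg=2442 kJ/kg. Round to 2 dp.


HHV = LHV + hfg * 9 * H
Water addition = 2442 * 9 * 0.151 = 3318.678 kJ/kg
HHV = 38478 + 3318.678 = 41796.68 kJ/kg


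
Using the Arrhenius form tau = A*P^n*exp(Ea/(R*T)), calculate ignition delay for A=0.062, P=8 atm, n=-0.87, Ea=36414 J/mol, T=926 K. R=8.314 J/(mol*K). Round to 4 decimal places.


tau = A * P^n * exp(Ea/(R*T))
P^n = 8^(-0.87) = 0.16379918
Ea/(R*T) = 36414/(8.314*926) = 4.729850
exp(Ea/(R*T)) = 113.278585
tau = 0.062 * 0.16379918 * 113.278585 = 1.1504 ms


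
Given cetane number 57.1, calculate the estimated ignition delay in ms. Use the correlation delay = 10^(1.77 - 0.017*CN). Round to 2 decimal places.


delay = 10^(1.77 - 0.017*CN)
Exponent = 1.77 - 0.017*57.1 = 0.7993
delay = 10^0.7993 = 6.30 ms


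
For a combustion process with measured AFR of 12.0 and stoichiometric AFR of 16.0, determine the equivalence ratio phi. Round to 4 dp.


phi = AFR_stoich / AFR_actual
phi = 16.0 / 12.0 = 1.3333


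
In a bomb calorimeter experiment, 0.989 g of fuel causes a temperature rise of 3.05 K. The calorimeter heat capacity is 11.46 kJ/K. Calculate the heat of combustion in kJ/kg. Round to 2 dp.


Hc = C_cal * delta_T / m_fuel
Q_released = 11.46 * 3.05 = 34.9530 kJ
m_fuel = 0.989 g = 0.989/1000 kg = 0.000989 kg
Hc = 34.9530 / 0.000989 = 35341.76 kJ/kg


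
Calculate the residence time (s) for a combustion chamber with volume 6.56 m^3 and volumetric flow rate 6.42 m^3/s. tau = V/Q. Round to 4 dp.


tau = V / Q_flow
tau = 6.56 / 6.42 = 1.0218 s


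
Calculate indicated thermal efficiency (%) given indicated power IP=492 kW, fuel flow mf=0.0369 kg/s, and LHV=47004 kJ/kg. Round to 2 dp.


eta_ith = (IP / (mf * LHV)) * 100
Denominator = 0.0369 * 47004 = 1734.4476 kW
eta_ith = (492 / 1734.4476) * 100 = 28.37%


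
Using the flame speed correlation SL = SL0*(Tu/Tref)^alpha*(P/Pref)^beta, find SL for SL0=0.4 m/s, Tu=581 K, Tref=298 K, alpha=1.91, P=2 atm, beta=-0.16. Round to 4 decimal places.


SL = SL0 * (Tu/Tref)^alpha * (P/Pref)^beta
T ratio = 581/298 = 1.94966443
(T ratio)^alpha = 1.94966443^1.91 = 3.579508
(P/Pref)^beta = 2^(-0.16) = 0.895025
SL = 0.4 * 3.579508 * 0.895025 = 1.2815 m/s


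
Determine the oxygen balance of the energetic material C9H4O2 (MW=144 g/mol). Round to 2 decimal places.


OB = -1600 * (2C + H/2 - O) / MW
Inner = 2*9 + 4/2 - 2 = 18.00
OB = -1600 * 18.00 / 144 = -200.00%


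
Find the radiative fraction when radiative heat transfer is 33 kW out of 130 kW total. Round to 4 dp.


f_rad = Q_rad / Q_total
f_rad = 33 / 130 = 0.2538


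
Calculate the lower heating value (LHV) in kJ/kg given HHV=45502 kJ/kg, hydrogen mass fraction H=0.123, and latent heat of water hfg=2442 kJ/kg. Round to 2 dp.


LHV = HHV - hfg * 9 * H
Water correction = 2442 * 9 * 0.123 = 2703.294 kJ/kg
LHV = 45502 - 2703.294 = 42798.71 kJ/kg


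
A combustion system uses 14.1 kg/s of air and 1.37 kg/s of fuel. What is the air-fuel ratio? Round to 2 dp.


AFR = m_air / m_fuel
AFR = 14.1 / 1.37 = 10.29


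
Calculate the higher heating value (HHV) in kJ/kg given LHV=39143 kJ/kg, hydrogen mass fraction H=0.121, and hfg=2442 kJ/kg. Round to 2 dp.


HHV = LHV + hfg * 9 * H
Water addition = 2442 * 9 * 0.121 = 2659.338 kJ/kg
HHV = 39143 + 2659.338 = 41802.34 kJ/kg


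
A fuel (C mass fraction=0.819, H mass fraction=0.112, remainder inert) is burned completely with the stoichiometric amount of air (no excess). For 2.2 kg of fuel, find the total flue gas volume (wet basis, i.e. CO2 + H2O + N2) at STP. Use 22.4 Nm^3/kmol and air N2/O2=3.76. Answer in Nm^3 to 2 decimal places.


Per kg fuel: CO2 = (C/12 kmol)*22.4 = (0.819/12)*22.4 = 1.52880 Nm^3
Per kg fuel: H2O = (H/2 kmol)*22.4 = (0.112/2)*22.4 = 1.25440 Nm^3
O2 needed per kg fuel = C/12 + H/4 = 0.819/12 + 0.112/4 = 0.09625000 kmol
Per kg fuel: N2 = O2*3.76*22.4 = 0.09625000*3.76*22.4 = 8.10656 Nm^3
Total per kg = 1.52880 + 1.25440 + 8.10656 = 10.88976 Nm^3
Total = 10.88976 * 2.2 = 23.96 Nm^3


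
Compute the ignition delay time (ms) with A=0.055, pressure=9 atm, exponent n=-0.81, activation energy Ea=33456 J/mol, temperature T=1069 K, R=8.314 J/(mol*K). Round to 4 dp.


tau = A * P^n * exp(Ea/(R*T))
P^n = 9^(-0.81) = 0.16867999
Ea/(R*T) = 33456/(8.314*1069) = 3.764318
exp(Ea/(R*T)) = 43.134273
tau = 0.055 * 0.16867999 * 43.134273 = 0.4002 ms


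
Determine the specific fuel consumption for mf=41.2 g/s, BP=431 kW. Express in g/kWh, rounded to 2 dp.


SFC = (mf / BP) * 3600
Rate = 41.2 / 431 = 0.095592 g/(s*kW)
SFC = 0.095592 * 3600 = 344.13 g/kWh


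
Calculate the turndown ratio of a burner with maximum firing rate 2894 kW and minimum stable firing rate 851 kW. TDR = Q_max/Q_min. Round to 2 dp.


TDR = Q_max / Q_min
TDR = 2894 / 851 = 3.40


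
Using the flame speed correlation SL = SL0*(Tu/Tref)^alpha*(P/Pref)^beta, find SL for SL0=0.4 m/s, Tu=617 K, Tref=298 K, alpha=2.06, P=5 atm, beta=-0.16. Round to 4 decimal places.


SL = SL0 * (Tu/Tref)^alpha * (P/Pref)^beta
T ratio = 617/298 = 2.07046980
(T ratio)^alpha = 2.07046980^2.06 = 4.478184
(P/Pref)^beta = 5^(-0.16) = 0.772974
SL = 0.4 * 4.478184 * 0.772974 = 1.3846 m/s


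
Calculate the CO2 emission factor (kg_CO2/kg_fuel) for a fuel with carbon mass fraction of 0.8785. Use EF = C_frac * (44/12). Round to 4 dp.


EF = C_frac * (M_CO2 / M_C)
EF = 0.8785 * (44/12)
EF = 0.8785 * 3.666667 = 3.2212 kg_CO2/kg_fuel


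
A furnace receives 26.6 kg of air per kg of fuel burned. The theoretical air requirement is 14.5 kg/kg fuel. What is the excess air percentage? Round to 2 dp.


Excess air = actual - stoichiometric = 26.6 - 14.5 = 12.10 kg/kg fuel
Excess air % = (excess / stoich) * 100 = (12.10 / 14.5) * 100 = 83.45%


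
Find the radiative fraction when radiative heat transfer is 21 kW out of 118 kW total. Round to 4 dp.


f_rad = Q_rad / Q_total
f_rad = 21 / 118 = 0.1780


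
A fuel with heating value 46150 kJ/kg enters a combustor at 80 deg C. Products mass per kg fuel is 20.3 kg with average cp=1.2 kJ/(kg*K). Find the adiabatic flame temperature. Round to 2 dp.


T_ad = T_in + Hc / (m_p * cp)
Denominator = 20.3 * 1.2 = 24.3600
Temperature rise = 46150 / 24.3600 = 1894.50 K
T_ad = 80 + 1894.50 = 1974.50 deg C


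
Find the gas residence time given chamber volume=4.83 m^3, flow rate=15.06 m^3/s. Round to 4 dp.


tau = V / Q_flow
tau = 4.83 / 15.06 = 0.3207 s


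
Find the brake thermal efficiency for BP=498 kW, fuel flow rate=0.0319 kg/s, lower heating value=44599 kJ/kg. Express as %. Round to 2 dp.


eta_BTE = (BP / (mf * LHV)) * 100
Denominator = 0.0319 * 44599 = 1422.7081 kW
eta_BTE = (498 / 1422.7081) * 100 = 35.00%


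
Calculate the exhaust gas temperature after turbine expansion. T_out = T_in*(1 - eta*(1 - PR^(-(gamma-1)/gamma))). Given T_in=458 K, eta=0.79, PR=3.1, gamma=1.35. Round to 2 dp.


T_out = T_in * (1 - eta * (1 - PR^(-(gamma-1)/gamma)))
Exponent = -(1.35-1)/1.35 = -0.25925926
PR^exp = 3.1^(-0.25925926) = 0.74577862
Factor = 1 - 0.79*(1 - 0.74577862) = 0.79916511
T_out = 458 * 0.79916511 = 366.02 K


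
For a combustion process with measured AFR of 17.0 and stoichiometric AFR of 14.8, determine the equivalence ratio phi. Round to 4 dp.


phi = AFR_stoich / AFR_actual
phi = 14.8 / 17.0 = 0.8706


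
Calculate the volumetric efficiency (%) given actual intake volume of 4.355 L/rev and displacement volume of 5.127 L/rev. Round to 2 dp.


eta_v = (V_actual / V_disp) * 100
Ratio = 4.355 / 5.127 = 0.8494
eta_v = 0.8494 * 100 = 84.94%


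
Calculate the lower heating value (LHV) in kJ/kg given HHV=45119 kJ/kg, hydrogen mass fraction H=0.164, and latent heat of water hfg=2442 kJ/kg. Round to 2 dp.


LHV = HHV - hfg * 9 * H
Water correction = 2442 * 9 * 0.164 = 3604.392 kJ/kg
LHV = 45119 - 3604.392 = 41514.61 kJ/kg


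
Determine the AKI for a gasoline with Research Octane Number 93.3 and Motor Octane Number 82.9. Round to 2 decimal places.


AKI = (RON + MON) / 2
AKI = (93.3 + 82.9) / 2
AKI = 176.2 / 2 = 88.10


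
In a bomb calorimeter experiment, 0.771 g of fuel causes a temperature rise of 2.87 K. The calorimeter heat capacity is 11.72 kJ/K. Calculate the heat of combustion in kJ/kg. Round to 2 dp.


Hc = C_cal * delta_T / m_fuel
Q_released = 11.72 * 2.87 = 33.6364 kJ
m_fuel = 0.771 g = 0.771/1000 kg = 0.000771 kg
Hc = 33.6364 / 0.000771 = 43626.98 kJ/kg


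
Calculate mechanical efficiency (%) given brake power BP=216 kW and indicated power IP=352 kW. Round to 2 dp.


eta_mech = (BP / IP) * 100
Ratio = 216 / 352 = 0.6136
eta_mech = 0.6136 * 100 = 61.36%


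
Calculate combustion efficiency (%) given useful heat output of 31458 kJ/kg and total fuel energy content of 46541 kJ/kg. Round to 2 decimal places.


Efficiency = (Q_useful / Q_fuel) * 100
Efficiency = (31458 / 46541) * 100
Efficiency = 0.6759 * 100 = 67.59%


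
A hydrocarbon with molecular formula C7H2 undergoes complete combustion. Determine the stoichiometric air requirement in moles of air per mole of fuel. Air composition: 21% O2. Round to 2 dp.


Balanced combustion: C7H2 + 7.5 O2 -> 7 CO2 + 1 H2O
O2 needed = C + H/4 = 7 + 2/4 = 7.50 moles
Air moles = O2 / 0.21 = 7.50 / 0.21 = 35.71 moles air


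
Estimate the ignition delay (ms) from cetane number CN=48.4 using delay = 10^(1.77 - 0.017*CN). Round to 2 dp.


delay = 10^(1.77 - 0.017*CN)
Exponent = 1.77 - 0.017*48.4 = 0.9472
delay = 10^0.9472 = 8.86 ms


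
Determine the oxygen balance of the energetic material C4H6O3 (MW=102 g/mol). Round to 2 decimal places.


OB = -1600 * (2C + H/2 - O) / MW
Inner = 2*4 + 6/2 - 3 = 8.00
OB = -1600 * 8.00 / 102 = -125.49%


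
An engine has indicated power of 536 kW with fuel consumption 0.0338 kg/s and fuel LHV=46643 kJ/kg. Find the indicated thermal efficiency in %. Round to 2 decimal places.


eta_ith = (IP / (mf * LHV)) * 100
Denominator = 0.0338 * 46643 = 1576.5334 kW
eta_ith = (536 / 1576.5334) * 100 = 34.00%


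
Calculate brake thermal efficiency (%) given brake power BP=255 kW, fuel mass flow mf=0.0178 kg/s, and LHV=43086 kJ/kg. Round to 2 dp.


eta_BTE = (BP / (mf * LHV)) * 100
Denominator = 0.0178 * 43086 = 766.9308 kW
eta_BTE = (255 / 766.9308) * 100 = 33.25%


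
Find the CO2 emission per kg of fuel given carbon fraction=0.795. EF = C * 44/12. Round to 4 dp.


EF = C_frac * (M_CO2 / M_C)
EF = 0.795 * (44/12)
EF = 0.795 * 3.666667 = 2.9150 kg_CO2/kg_fuel


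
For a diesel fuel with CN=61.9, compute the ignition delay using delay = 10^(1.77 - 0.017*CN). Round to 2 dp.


delay = 10^(1.77 - 0.017*CN)
Exponent = 1.77 - 0.017*61.9 = 0.7177
delay = 10^0.7177 = 5.22 ms


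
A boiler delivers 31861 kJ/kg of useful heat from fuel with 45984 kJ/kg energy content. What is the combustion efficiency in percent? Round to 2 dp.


Efficiency = (Q_useful / Q_fuel) * 100
Efficiency = (31861 / 45984) * 100
Efficiency = 0.6929 * 100 = 69.29%


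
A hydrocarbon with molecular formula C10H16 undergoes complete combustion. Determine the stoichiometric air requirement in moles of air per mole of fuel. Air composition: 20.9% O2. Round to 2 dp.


Balanced combustion: C10H16 + 14 O2 -> 10 CO2 + 8 H2O
O2 needed = C + H/4 = 10 + 16/4 = 14.00 moles
Air moles = O2 / 0.209 = 14.00 / 0.209 = 66.99 moles air


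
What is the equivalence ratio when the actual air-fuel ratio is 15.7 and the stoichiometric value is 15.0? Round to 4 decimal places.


phi = AFR_stoich / AFR_actual
phi = 15.0 / 15.7 = 0.9554


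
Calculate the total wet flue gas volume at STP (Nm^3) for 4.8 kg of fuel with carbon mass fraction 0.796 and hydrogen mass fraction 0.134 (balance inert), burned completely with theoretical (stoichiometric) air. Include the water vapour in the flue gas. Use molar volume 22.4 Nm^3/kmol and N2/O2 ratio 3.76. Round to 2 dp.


Per kg fuel: CO2 = (C/12 kmol)*22.4 = (0.796/12)*22.4 = 1.48587 Nm^3
Per kg fuel: H2O = (H/2 kmol)*22.4 = (0.134/2)*22.4 = 1.50080 Nm^3
O2 needed per kg fuel = C/12 + H/4 = 0.796/12 + 0.134/4 = 0.09983333 kmol
Per kg fuel: N2 = O2*3.76*22.4 = 0.09983333*3.76*22.4 = 8.40836 Nm^3
Total per kg = 1.48587 + 1.50080 + 8.40836 = 11.39503 Nm^3
Total = 11.39503 * 4.8 = 54.70 Nm^3


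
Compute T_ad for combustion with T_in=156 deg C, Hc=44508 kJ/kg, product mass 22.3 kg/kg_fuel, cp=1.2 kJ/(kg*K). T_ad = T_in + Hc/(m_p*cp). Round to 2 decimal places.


T_ad = T_in + Hc / (m_p * cp)
Denominator = 22.3 * 1.2 = 26.7600
Temperature rise = 44508 / 26.7600 = 1663.23 K
T_ad = 156 + 1663.23 = 1819.23 deg C


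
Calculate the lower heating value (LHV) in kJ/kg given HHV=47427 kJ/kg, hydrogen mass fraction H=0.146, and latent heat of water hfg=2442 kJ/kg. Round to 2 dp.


LHV = HHV - hfg * 9 * H
Water correction = 2442 * 9 * 0.146 = 3208.788 kJ/kg
LHV = 47427 - 3208.788 = 44218.21 kJ/kg


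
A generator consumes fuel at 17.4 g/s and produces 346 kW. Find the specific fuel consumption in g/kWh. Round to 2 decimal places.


SFC = (mf / BP) * 3600
Rate = 17.4 / 346 = 0.050289 g/(s*kW)
SFC = 0.050289 * 3600 = 181.04 g/kWh


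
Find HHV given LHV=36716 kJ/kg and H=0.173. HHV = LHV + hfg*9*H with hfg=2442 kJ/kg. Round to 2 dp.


HHV = LHV + hfg * 9 * H
Water addition = 2442 * 9 * 0.173 = 3802.194 kJ/kg
HHV = 36716 + 3802.194 = 40518.19 kJ/kg


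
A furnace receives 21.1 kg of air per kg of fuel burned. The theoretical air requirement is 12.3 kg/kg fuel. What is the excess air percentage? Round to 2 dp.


Excess air = actual - stoichiometric = 21.1 - 12.3 = 8.80 kg/kg fuel
Excess air % = (excess / stoich) * 100 = (8.80 / 12.3) * 100 = 71.54%


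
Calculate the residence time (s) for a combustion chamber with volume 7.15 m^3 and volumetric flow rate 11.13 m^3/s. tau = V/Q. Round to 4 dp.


tau = V / Q_flow
tau = 7.15 / 11.13 = 0.6424 s


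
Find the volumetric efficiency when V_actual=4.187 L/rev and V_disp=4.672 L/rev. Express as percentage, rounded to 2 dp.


eta_v = (V_actual / V_disp) * 100
Ratio = 4.187 / 4.672 = 0.8962
eta_v = 0.8962 * 100 = 89.62%


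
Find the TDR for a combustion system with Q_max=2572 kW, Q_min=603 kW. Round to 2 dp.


TDR = Q_max / Q_min
TDR = 2572 / 603 = 4.27


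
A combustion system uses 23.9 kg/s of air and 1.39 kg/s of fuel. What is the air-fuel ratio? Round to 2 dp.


AFR = m_air / m_fuel
AFR = 23.9 / 1.39 = 17.19


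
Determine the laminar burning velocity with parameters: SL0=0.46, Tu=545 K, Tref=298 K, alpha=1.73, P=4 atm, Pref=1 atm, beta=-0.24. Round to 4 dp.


SL = SL0 * (Tu/Tref)^alpha * (P/Pref)^beta
T ratio = 545/298 = 1.82885906
(T ratio)^alpha = 1.82885906^1.73 = 2.841658
(P/Pref)^beta = 4^(-0.24) = 0.716978
SL = 0.46 * 2.841658 * 0.716978 = 0.9372 m/s


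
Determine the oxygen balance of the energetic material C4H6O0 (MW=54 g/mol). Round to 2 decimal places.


OB = -1600 * (2C + H/2 - O) / MW
Inner = 2*4 + 6/2 - 0 = 11.00
OB = -1600 * 11.00 / 54 = -325.93%


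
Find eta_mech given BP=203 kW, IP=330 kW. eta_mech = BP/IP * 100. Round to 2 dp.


eta_mech = (BP / IP) * 100
Ratio = 203 / 330 = 0.6152
eta_mech = 0.6152 * 100 = 61.52%


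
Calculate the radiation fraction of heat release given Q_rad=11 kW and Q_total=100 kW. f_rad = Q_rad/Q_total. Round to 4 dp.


f_rad = Q_rad / Q_total
f_rad = 11 / 100 = 0.1100


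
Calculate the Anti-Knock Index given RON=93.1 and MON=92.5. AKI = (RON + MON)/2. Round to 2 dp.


AKI = (RON + MON) / 2
AKI = (93.1 + 92.5) / 2
AKI = 185.6 / 2 = 92.80


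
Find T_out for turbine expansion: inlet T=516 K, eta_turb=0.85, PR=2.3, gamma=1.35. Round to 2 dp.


T_out = T_in * (1 - eta * (1 - PR^(-(gamma-1)/gamma)))
Exponent = -(1.35-1)/1.35 = -0.25925926
PR^exp = 2.3^(-0.25925926) = 0.80578413
Factor = 1 - 0.85*(1 - 0.80578413) = 0.83491651
T_out = 516 * 0.83491651 = 430.82 K


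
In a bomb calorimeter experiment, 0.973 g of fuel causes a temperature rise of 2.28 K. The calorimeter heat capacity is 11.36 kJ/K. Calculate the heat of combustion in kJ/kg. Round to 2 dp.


Hc = C_cal * delta_T / m_fuel
Q_released = 11.36 * 2.28 = 25.9008 kJ
m_fuel = 0.973 g = 0.973/1000 kg = 0.000973 kg
Hc = 25.9008 / 0.000973 = 26619.53 kJ/kg


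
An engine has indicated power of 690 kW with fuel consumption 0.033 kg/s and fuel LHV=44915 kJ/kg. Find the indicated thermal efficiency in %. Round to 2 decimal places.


eta_ith = (IP / (mf * LHV)) * 100
Denominator = 0.033 * 44915 = 1482.1950 kW
eta_ith = (690 / 1482.1950) * 100 = 46.55%


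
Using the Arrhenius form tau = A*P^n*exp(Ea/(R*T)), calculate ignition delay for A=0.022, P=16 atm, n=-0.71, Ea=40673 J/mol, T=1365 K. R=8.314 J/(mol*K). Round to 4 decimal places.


tau = A * P^n * exp(Ea/(R*T))
P^n = 16^(-0.71) = 0.13966089
Ea/(R*T) = 40673/(8.314*1365) = 3.583963
exp(Ea/(R*T)) = 36.015995
tau = 0.022 * 0.13966089 * 36.015995 = 0.1107 ms


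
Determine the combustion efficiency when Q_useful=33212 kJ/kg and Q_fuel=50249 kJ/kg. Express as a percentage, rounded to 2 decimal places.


Efficiency = (Q_useful / Q_fuel) * 100
Efficiency = (33212 / 50249) * 100
Efficiency = 0.6609 * 100 = 66.09%


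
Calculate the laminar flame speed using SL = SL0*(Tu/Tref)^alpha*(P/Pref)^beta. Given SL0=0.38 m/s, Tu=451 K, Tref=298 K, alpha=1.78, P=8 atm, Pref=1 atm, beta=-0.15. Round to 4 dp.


SL = SL0 * (Tu/Tref)^alpha * (P/Pref)^beta
T ratio = 451/298 = 1.51342282
(T ratio)^alpha = 1.51342282^1.78 = 2.090881
(P/Pref)^beta = 8^(-0.15) = 0.732043
SL = 0.38 * 2.090881 * 0.732043 = 0.5816 m/s


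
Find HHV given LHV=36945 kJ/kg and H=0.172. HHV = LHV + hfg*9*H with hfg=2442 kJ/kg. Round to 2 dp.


HHV = LHV + hfg * 9 * H
Water addition = 2442 * 9 * 0.172 = 3780.216 kJ/kg
HHV = 36945 + 3780.216 = 40725.22 kJ/kg


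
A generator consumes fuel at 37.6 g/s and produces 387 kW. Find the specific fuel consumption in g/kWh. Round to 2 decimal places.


SFC = (mf / BP) * 3600
Rate = 37.6 / 387 = 0.097158 g/(s*kW)
SFC = 0.097158 * 3600 = 349.77 g/kWh


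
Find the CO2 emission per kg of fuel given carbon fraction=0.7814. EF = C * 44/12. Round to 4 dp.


EF = C_frac * (M_CO2 / M_C)
EF = 0.7814 * (44/12)
EF = 0.7814 * 3.666667 = 2.8651 kg_CO2/kg_fuel


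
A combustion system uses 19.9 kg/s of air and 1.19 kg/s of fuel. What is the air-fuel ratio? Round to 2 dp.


AFR = m_air / m_fuel
AFR = 19.9 / 1.19 = 16.72


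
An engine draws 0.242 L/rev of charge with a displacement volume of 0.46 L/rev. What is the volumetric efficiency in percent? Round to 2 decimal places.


eta_v = (V_actual / V_disp) * 100
Ratio = 0.242 / 0.46 = 0.5261
eta_v = 0.5261 * 100 = 52.61%


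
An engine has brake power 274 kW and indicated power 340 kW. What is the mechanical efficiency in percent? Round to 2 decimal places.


eta_mech = (BP / IP) * 100
Ratio = 274 / 340 = 0.8059
eta_mech = 0.8059 * 100 = 80.59%


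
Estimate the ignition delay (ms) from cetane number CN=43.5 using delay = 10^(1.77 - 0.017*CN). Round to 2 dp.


delay = 10^(1.77 - 0.017*CN)
Exponent = 1.77 - 0.017*43.5 = 1.0305
delay = 10^1.0305 = 10.73 ms


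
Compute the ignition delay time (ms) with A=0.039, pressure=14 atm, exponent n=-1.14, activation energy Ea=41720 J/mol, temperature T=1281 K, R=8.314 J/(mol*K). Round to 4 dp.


tau = A * P^n * exp(Ea/(R*T))
P^n = 14^(-1.14) = 0.04936442
Ea/(R*T) = 41720/(8.314*1281) = 3.917285
exp(Ea/(R*T)) = 50.263784
tau = 0.039 * 0.04936442 * 50.263784 = 0.0968 ms


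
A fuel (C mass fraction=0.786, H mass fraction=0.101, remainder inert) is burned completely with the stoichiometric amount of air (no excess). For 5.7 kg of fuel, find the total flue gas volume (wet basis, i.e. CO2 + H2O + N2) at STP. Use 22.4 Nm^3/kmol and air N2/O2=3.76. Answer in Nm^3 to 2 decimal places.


Per kg fuel: CO2 = (C/12 kmol)*22.4 = (0.786/12)*22.4 = 1.46720 Nm^3
Per kg fuel: H2O = (H/2 kmol)*22.4 = (0.101/2)*22.4 = 1.13120 Nm^3
O2 needed per kg fuel = C/12 + H/4 = 0.786/12 + 0.101/4 = 0.09075000 kmol
Per kg fuel: N2 = O2*3.76*22.4 = 0.09075000*3.76*22.4 = 7.64333 Nm^3
Total per kg = 1.46720 + 1.13120 + 7.64333 = 10.24173 Nm^3
Total = 10.24173 * 5.7 = 58.38 Nm^3


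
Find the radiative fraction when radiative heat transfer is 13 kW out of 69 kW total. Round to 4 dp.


f_rad = Q_rad / Q_total
f_rad = 13 / 69 = 0.1884


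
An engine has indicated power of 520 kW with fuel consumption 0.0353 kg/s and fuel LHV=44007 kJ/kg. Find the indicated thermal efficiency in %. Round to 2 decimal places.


eta_ith = (IP / (mf * LHV)) * 100
Denominator = 0.0353 * 44007 = 1553.4471 kW
eta_ith = (520 / 1553.4471) * 100 = 33.47%


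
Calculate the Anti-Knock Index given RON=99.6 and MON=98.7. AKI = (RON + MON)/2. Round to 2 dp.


AKI = (RON + MON) / 2
AKI = (99.6 + 98.7) / 2
AKI = 198.3 / 2 = 99.15


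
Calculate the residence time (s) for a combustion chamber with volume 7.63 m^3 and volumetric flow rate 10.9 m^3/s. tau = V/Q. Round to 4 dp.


tau = V / Q_flow
tau = 7.63 / 10.9 = 0.7000 s


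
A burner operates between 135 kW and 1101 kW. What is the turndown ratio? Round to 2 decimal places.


TDR = Q_max / Q_min
TDR = 1101 / 135 = 8.16


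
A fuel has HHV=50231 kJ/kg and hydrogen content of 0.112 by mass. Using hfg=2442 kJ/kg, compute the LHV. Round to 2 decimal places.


LHV = HHV - hfg * 9 * H
Water correction = 2442 * 9 * 0.112 = 2461.536 kJ/kg
LHV = 50231 - 2461.536 = 47769.46 kJ/kg


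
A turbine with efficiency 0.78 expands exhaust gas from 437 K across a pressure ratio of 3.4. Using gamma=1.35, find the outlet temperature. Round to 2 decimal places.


T_out = T_in * (1 - eta * (1 - PR^(-(gamma-1)/gamma)))
Exponent = -(1.35-1)/1.35 = -0.25925926
PR^exp = 3.4^(-0.25925926) = 0.72813041
Factor = 1 - 0.78*(1 - 0.72813041) = 0.78794172
T_out = 437 * 0.78794172 = 344.33 K


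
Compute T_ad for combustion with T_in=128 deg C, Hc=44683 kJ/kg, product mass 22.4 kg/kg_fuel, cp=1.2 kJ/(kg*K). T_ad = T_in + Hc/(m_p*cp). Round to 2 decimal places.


T_ad = T_in + Hc / (m_p * cp)
Denominator = 22.4 * 1.2 = 26.8800
Temperature rise = 44683 / 26.8800 = 1662.31 K
T_ad = 128 + 1662.31 = 1790.31 deg C


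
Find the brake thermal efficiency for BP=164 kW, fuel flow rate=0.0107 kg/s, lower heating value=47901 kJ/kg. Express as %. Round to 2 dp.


eta_BTE = (BP / (mf * LHV)) * 100
Denominator = 0.0107 * 47901 = 512.5407 kW
eta_BTE = (164 / 512.5407) * 100 = 32.00%


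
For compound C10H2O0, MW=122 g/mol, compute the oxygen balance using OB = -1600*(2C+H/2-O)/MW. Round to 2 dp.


OB = -1600 * (2C + H/2 - O) / MW
Inner = 2*10 + 2/2 - 0 = 21.00
OB = -1600 * 21.00 / 122 = -275.41%


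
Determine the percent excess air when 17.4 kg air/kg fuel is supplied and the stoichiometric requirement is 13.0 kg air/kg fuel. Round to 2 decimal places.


Excess air = actual - stoichiometric = 17.4 - 13.0 = 4.40 kg/kg fuel
Excess air % = (excess / stoich) * 100 = (4.40 / 13.0) * 100 = 33.85%


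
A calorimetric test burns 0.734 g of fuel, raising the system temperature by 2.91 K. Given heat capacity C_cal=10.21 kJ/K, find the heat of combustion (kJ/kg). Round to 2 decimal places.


Hc = C_cal * delta_T / m_fuel
Q_released = 10.21 * 2.91 = 29.7111 kJ
m_fuel = 0.734 g = 0.734/1000 kg = 0.000734 kg
Hc = 29.7111 / 0.000734 = 40478.34 kJ/kg


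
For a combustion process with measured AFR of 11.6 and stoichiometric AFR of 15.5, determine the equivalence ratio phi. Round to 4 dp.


phi = AFR_stoich / AFR_actual
phi = 15.5 / 11.6 = 1.3362


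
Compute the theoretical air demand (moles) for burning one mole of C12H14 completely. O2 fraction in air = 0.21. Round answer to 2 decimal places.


Balanced combustion: C12H14 + 15.5 O2 -> 12 CO2 + 7 H2O
O2 needed = C + H/4 = 12 + 14/4 = 15.50 moles
Air moles = O2 / 0.21 = 15.50 / 0.21 = 73.81 moles air


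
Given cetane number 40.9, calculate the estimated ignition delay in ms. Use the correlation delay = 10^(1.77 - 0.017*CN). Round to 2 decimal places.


delay = 10^(1.77 - 0.017*CN)
Exponent = 1.77 - 0.017*40.9 = 1.0747
delay = 10^1.0747 = 11.88 ms


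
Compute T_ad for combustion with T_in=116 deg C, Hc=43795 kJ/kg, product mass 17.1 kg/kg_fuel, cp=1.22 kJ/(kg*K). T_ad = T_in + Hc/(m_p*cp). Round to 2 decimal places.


T_ad = T_in + Hc / (m_p * cp)
Denominator = 17.1 * 1.22 = 20.8620
Temperature rise = 43795 / 20.8620 = 2099.27 K
T_ad = 116 + 2099.27 = 2215.27 deg C


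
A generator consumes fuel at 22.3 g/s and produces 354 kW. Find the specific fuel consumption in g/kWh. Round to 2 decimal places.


SFC = (mf / BP) * 3600
Rate = 22.3 / 354 = 0.062994 g/(s*kW)
SFC = 0.062994 * 3600 = 226.78 g/kWh


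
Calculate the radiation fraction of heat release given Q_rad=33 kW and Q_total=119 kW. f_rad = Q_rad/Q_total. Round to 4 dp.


f_rad = Q_rad / Q_total
f_rad = 33 / 119 = 0.2773


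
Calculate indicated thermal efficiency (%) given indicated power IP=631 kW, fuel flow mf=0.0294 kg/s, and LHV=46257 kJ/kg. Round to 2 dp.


eta_ith = (IP / (mf * LHV)) * 100
Denominator = 0.0294 * 46257 = 1359.9558 kW
eta_ith = (631 / 1359.9558) * 100 = 46.40%


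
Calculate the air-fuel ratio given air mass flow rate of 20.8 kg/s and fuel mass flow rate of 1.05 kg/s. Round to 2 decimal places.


AFR = m_air / m_fuel
AFR = 20.8 / 1.05 = 19.81


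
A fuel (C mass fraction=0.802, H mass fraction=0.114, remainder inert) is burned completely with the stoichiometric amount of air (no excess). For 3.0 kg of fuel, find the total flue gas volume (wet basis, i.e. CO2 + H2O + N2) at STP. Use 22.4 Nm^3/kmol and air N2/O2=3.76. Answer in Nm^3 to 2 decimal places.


Per kg fuel: CO2 = (C/12 kmol)*22.4 = (0.802/12)*22.4 = 1.49707 Nm^3
Per kg fuel: H2O = (H/2 kmol)*22.4 = (0.114/2)*22.4 = 1.27680 Nm^3
O2 needed per kg fuel = C/12 + H/4 = 0.802/12 + 0.114/4 = 0.09533333 kmol
Per kg fuel: N2 = O2*3.76*22.4 = 0.09533333*3.76*22.4 = 8.02935 Nm^3
Total per kg = 1.49707 + 1.27680 + 8.02935 = 10.80322 Nm^3
Total = 10.80322 * 3.0 = 32.41 Nm^3


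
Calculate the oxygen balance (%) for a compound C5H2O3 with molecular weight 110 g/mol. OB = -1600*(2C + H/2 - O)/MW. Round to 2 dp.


OB = -1600 * (2C + H/2 - O) / MW
Inner = 2*5 + 2/2 - 3 = 8.00
OB = -1600 * 8.00 / 110 = -116.36%


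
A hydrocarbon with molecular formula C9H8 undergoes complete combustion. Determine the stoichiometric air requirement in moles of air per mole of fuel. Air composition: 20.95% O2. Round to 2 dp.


Balanced combustion: C9H8 + 11 O2 -> 9 CO2 + 4 H2O
O2 needed = C + H/4 = 9 + 8/4 = 11.00 moles
Air moles = O2 / 0.2095 = 11.00 / 0.2095 = 52.51 moles air


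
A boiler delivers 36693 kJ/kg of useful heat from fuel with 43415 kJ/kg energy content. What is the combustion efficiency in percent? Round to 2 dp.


Efficiency = (Q_useful / Q_fuel) * 100
Efficiency = (36693 / 43415) * 100
Efficiency = 0.8452 * 100 = 84.52%


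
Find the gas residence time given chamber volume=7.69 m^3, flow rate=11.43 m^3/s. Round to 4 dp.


tau = V / Q_flow
tau = 7.69 / 11.43 = 0.6728 s


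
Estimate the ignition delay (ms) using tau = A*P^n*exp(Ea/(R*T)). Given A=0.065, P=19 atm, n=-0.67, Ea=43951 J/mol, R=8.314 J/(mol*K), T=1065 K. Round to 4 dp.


tau = A * P^n * exp(Ea/(R*T))
P^n = 19^(-0.67) = 0.13907052
Ea/(R*T) = 43951/(8.314*1065) = 4.963741
exp(Ea/(R*T)) = 143.128272
tau = 0.065 * 0.13907052 * 143.128272 = 1.2938 ms


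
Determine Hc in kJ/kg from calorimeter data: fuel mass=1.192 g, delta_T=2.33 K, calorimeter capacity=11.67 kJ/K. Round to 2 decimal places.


Hc = C_cal * delta_T / m_fuel
Q_released = 11.67 * 2.33 = 27.1911 kJ
m_fuel = 1.192 g = 1.192/1000 kg = 0.001192 kg
Hc = 27.1911 / 0.001192 = 22811.33 kJ/kg


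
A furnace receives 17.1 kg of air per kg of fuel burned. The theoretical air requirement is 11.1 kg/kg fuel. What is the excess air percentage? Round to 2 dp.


Excess air = actual - stoichiometric = 17.1 - 11.1 = 6.00 kg/kg fuel
Excess air % = (excess / stoich) * 100 = (6.00 / 11.1) * 100 = 54.05%


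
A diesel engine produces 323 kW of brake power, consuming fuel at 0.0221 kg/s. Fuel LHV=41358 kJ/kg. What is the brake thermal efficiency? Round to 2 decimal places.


eta_BTE = (BP / (mf * LHV)) * 100
Denominator = 0.0221 * 41358 = 914.0118 kW
eta_BTE = (323 / 914.0118) * 100 = 35.34%


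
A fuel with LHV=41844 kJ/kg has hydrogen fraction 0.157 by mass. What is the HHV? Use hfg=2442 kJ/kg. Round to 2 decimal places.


HHV = LHV + hfg * 9 * H
Water addition = 2442 * 9 * 0.157 = 3450.546 kJ/kg
HHV = 41844 + 3450.546 = 45294.55 kJ/kg


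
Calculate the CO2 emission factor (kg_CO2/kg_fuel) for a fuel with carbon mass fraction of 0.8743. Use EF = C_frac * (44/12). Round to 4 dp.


EF = C_frac * (M_CO2 / M_C)
EF = 0.8743 * (44/12)
EF = 0.8743 * 3.666667 = 3.2058 kg_CO2/kg_fuel


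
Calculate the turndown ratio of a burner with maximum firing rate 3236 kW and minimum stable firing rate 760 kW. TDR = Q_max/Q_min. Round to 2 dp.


TDR = Q_max / Q_min
TDR = 3236 / 760 = 4.26


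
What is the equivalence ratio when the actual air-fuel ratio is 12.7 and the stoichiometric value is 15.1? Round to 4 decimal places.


phi = AFR_stoich / AFR_actual
phi = 15.1 / 12.7 = 1.1890


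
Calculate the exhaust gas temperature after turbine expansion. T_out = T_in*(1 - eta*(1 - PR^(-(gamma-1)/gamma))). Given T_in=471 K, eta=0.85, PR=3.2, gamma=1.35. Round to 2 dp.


T_out = T_in * (1 - eta * (1 - PR^(-(gamma-1)/gamma)))
Exponent = -(1.35-1)/1.35 = -0.25925926
PR^exp = 3.2^(-0.25925926) = 0.73966521
Factor = 1 - 0.85*(1 - 0.73966521) = 0.77871543
T_out = 471 * 0.77871543 = 366.77 K


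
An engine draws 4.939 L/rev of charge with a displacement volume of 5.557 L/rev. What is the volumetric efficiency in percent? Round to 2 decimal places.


eta_v = (V_actual / V_disp) * 100
Ratio = 4.939 / 5.557 = 0.8888
eta_v = 0.8888 * 100 = 88.88%


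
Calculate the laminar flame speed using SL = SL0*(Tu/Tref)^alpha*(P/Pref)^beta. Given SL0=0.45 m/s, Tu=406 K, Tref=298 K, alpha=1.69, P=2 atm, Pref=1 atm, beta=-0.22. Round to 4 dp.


SL = SL0 * (Tu/Tref)^alpha * (P/Pref)^beta
T ratio = 406/298 = 1.36241611
(T ratio)^alpha = 1.36241611^1.69 = 1.686489
(P/Pref)^beta = 2^(-0.22) = 0.858565
SL = 0.45 * 1.686489 * 0.858565 = 0.6516 m/s


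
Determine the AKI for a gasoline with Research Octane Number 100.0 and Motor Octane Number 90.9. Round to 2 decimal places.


AKI = (RON + MON) / 2
AKI = (100.0 + 90.9) / 2
AKI = 190.9 / 2 = 95.45


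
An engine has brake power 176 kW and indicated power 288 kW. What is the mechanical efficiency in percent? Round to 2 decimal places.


eta_mech = (BP / IP) * 100
Ratio = 176 / 288 = 0.6111
eta_mech = 0.6111 * 100 = 61.11%


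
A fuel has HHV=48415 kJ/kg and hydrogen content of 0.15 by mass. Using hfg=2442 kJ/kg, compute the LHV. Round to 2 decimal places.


LHV = HHV - hfg * 9 * H
Water correction = 2442 * 9 * 0.15 = 3296.700 kJ/kg
LHV = 48415 - 3296.700 = 45118.30 kJ/kg


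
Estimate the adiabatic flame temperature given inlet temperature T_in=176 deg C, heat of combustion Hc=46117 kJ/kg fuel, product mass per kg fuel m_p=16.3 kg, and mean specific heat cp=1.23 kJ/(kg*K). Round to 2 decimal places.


T_ad = T_in + Hc / (m_p * cp)
Denominator = 16.3 * 1.23 = 20.0490
Temperature rise = 46117 / 20.0490 = 2300.21 K
T_ad = 176 + 2300.21 = 2476.21 deg C


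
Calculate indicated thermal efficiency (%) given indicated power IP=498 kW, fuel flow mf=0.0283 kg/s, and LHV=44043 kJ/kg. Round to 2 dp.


eta_ith = (IP / (mf * LHV)) * 100
Denominator = 0.0283 * 44043 = 1246.4169 kW
eta_ith = (498 / 1246.4169) * 100 = 39.95%


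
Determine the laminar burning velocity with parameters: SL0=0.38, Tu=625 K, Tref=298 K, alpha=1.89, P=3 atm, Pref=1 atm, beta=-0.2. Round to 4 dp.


SL = SL0 * (Tu/Tref)^alpha * (P/Pref)^beta
T ratio = 625/298 = 2.09731544
(T ratio)^alpha = 2.09731544^1.89 = 4.054567
(P/Pref)^beta = 3^(-0.2) = 0.802742
SL = 0.38 * 4.054567 * 0.802742 = 1.2368 m/s


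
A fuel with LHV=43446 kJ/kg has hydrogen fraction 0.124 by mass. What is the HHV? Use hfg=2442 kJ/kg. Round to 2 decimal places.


HHV = LHV + hfg * 9 * H
Water addition = 2442 * 9 * 0.124 = 2725.272 kJ/kg
HHV = 43446 + 2725.272 = 46171.27 kJ/kg


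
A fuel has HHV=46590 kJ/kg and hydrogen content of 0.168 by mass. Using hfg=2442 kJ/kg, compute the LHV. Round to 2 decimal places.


LHV = HHV - hfg * 9 * H
Water correction = 2442 * 9 * 0.168 = 3692.304 kJ/kg
LHV = 46590 - 3692.304 = 42897.70 kJ/kg


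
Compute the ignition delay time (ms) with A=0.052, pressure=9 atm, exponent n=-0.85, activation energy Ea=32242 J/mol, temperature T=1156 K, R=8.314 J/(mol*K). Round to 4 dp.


tau = A * P^n * exp(Ea/(R*T))
P^n = 9^(-0.85) = 0.15448769
Ea/(R*T) = 32242/(8.314*1156) = 3.354703
exp(Ea/(R*T)) = 28.637107
tau = 0.052 * 0.15448769 * 28.637107 = 0.2301 ms


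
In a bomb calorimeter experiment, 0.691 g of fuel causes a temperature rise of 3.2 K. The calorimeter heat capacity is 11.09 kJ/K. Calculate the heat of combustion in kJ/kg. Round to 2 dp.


Hc = C_cal * delta_T / m_fuel
Q_released = 11.09 * 3.2 = 35.4880 kJ
m_fuel = 0.691 g = 0.691/1000 kg = 0.000691 kg
Hc = 35.4880 / 0.000691 = 51357.45 kJ/kg


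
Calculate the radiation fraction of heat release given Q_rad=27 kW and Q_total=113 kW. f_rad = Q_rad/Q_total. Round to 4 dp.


f_rad = Q_rad / Q_total
f_rad = 27 / 113 = 0.2389


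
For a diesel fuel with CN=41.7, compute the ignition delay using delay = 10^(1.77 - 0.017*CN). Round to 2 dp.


delay = 10^(1.77 - 0.017*CN)
Exponent = 1.77 - 0.017*41.7 = 1.0611
delay = 10^1.0611 = 11.51 ms


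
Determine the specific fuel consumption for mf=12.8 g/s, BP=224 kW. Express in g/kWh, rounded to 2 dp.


SFC = (mf / BP) * 3600
Rate = 12.8 / 224 = 0.057143 g/(s*kW)
SFC = 0.057143 * 3600 = 205.71 g/kWh


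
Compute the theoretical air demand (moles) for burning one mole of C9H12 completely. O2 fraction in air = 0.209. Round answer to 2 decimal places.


Balanced combustion: C9H12 + 12 O2 -> 9 CO2 + 6 H2O
O2 needed = C + H/4 = 9 + 12/4 = 12.00 moles
Air moles = O2 / 0.209 = 12.00 / 0.209 = 57.42 moles air


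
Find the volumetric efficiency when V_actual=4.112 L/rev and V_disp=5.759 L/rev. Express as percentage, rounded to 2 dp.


eta_v = (V_actual / V_disp) * 100
Ratio = 4.112 / 5.759 = 0.7140
eta_v = 0.7140 * 100 = 71.40%


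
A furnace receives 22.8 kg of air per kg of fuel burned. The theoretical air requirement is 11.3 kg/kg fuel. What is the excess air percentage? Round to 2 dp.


Excess air = actual - stoichiometric = 22.8 - 11.3 = 11.50 kg/kg fuel
Excess air % = (excess / stoich) * 100 = (11.50 / 11.3) * 100 = 101.77%


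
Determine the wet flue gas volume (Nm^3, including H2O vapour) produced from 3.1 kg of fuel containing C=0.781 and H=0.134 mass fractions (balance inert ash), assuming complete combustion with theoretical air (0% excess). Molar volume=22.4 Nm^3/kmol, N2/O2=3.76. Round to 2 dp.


Per kg fuel: CO2 = (C/12 kmol)*22.4 = (0.781/12)*22.4 = 1.45787 Nm^3
Per kg fuel: H2O = (H/2 kmol)*22.4 = (0.134/2)*22.4 = 1.50080 Nm^3
O2 needed per kg fuel = C/12 + H/4 = 0.781/12 + 0.134/4 = 0.09858333 kmol
Per kg fuel: N2 = O2*3.76*22.4 = 0.09858333*3.76*22.4 = 8.30308 Nm^3
Total per kg = 1.45787 + 1.50080 + 8.30308 = 11.26175 Nm^3
Total = 11.26175 * 3.1 = 34.91 Nm^3


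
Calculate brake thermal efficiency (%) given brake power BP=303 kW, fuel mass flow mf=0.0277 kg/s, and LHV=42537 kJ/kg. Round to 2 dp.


eta_BTE = (BP / (mf * LHV)) * 100
Denominator = 0.0277 * 42537 = 1178.2749 kW
eta_BTE = (303 / 1178.2749) * 100 = 25.72%


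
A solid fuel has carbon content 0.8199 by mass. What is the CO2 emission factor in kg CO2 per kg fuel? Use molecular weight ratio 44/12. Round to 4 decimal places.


EF = C_frac * (M_CO2 / M_C)
EF = 0.8199 * (44/12)
EF = 0.8199 * 3.666667 = 3.0063 kg_CO2/kg_fuel


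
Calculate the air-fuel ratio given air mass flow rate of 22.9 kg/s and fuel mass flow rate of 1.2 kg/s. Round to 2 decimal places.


AFR = m_air / m_fuel
AFR = 22.9 / 1.2 = 19.08


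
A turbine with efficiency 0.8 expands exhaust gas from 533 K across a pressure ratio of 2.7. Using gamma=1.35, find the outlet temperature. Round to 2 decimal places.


T_out = T_in * (1 - eta * (1 - PR^(-(gamma-1)/gamma)))
Exponent = -(1.35-1)/1.35 = -0.25925926
PR^exp = 2.7^(-0.25925926) = 0.77297411
Factor = 1 - 0.8*(1 - 0.77297411) = 0.81837929
T_out = 533 * 0.81837929 = 436.20 K


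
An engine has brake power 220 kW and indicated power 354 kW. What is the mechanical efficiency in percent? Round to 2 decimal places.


eta_mech = (BP / IP) * 100
Ratio = 220 / 354 = 0.6215
eta_mech = 0.6215 * 100 = 62.15%


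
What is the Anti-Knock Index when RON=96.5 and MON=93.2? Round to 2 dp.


AKI = (RON + MON) / 2
AKI = (96.5 + 93.2) / 2
AKI = 189.7 / 2 = 94.85


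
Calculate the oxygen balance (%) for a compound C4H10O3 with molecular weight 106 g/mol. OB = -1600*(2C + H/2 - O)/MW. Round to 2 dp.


OB = -1600 * (2C + H/2 - O) / MW
Inner = 2*4 + 10/2 - 3 = 10.00
OB = -1600 * 10.00 / 106 = -150.94%


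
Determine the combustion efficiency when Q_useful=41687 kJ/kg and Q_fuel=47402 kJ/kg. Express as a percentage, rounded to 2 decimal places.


Efficiency = (Q_useful / Q_fuel) * 100
Efficiency = (41687 / 47402) * 100
Efficiency = 0.8794 * 100 = 87.94%


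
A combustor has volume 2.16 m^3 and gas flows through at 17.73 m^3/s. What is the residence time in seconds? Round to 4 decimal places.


tau = V / Q_flow
tau = 2.16 / 17.73 = 0.1218 s


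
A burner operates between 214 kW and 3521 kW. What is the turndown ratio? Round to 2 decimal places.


TDR = Q_max / Q_min
TDR = 3521 / 214 = 16.45


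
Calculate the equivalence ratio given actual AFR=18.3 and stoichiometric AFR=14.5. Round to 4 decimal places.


phi = AFR_stoich / AFR_actual
phi = 14.5 / 18.3 = 0.7923


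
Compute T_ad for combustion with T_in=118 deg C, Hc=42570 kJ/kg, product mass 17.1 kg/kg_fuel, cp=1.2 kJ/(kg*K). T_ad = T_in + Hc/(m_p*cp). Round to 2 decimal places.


T_ad = T_in + Hc / (m_p * cp)
Denominator = 17.1 * 1.2 = 20.5200
Temperature rise = 42570 / 20.5200 = 2074.56 K
T_ad = 118 + 2074.56 = 2192.56 deg C


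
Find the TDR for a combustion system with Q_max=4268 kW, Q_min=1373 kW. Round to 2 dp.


TDR = Q_max / Q_min
TDR = 4268 / 1373 = 3.11


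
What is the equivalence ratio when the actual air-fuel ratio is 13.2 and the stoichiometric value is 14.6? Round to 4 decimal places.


phi = AFR_stoich / AFR_actual
phi = 14.6 / 13.2 = 1.1061


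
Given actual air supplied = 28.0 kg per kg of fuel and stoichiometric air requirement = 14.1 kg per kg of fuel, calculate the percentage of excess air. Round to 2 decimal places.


Excess air = actual - stoichiometric = 28.0 - 14.1 = 13.90 kg/kg fuel
Excess air % = (excess / stoich) * 100 = (13.90 / 14.1) * 100 = 98.58%


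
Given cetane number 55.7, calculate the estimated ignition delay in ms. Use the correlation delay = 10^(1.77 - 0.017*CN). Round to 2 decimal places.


delay = 10^(1.77 - 0.017*CN)
Exponent = 1.77 - 0.017*55.7 = 0.8231
delay = 10^0.8231 = 6.65 ms


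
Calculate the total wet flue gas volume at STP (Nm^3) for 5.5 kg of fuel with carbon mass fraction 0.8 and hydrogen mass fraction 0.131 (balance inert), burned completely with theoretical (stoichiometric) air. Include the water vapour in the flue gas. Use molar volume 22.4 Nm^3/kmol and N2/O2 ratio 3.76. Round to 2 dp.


Per kg fuel: CO2 = (C/12 kmol)*22.4 = (0.8/12)*22.4 = 1.49333 Nm^3
Per kg fuel: H2O = (H/2 kmol)*22.4 = (0.131/2)*22.4 = 1.46720 Nm^3
O2 needed per kg fuel = C/12 + H/4 = 0.8/12 + 0.131/4 = 0.09941667 kmol
Per kg fuel: N2 = O2*3.76*22.4 = 0.09941667*3.76*22.4 = 8.37327 Nm^3
Total per kg = 1.49333 + 1.46720 + 8.37327 = 11.33380 Nm^3
Total = 11.33380 * 5.5 = 62.34 Nm^3
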